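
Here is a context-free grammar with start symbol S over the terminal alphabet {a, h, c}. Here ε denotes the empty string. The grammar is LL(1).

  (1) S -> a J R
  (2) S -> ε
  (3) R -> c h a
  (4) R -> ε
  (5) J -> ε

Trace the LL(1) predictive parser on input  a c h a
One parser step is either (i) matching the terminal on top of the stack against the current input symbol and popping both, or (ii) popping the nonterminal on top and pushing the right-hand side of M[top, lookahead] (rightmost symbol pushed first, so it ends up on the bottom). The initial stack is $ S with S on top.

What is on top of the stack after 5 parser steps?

step 1: stack=$ S  input=a c h a $  — expand S -> a J R
step 2: stack=$ R J a  input=a c h a $  — match a
step 3: stack=$ R J  input=c h a $  — expand J -> ε
step 4: stack=$ R  input=c h a $  — expand R -> c h a
step 5: stack=$ a h c  input=c h a $  — match c
Stack after step 5: $ a h (top = h).

h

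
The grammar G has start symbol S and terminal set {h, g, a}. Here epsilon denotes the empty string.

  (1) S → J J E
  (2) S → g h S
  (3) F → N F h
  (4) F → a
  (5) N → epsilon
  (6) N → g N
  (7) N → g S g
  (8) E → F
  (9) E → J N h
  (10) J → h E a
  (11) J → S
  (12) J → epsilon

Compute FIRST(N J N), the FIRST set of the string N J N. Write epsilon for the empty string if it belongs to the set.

FIRST(N) = {epsilon, g}
FIRST(F) = {a, g}  (via N F h)
FIRST(S) = {a, g, h}  (via J J E)
FIRST(J) = {epsilon, a, g, h}  (via S)
FIRST(E) = {a, g, h}  (via F, J N h)
FIRST(N J N): take FIRST of each symbol in turn, carrying on past any symbol whose FIRST contains epsilon; result {epsilon, a, g, h}.

{epsilon, a, g, h}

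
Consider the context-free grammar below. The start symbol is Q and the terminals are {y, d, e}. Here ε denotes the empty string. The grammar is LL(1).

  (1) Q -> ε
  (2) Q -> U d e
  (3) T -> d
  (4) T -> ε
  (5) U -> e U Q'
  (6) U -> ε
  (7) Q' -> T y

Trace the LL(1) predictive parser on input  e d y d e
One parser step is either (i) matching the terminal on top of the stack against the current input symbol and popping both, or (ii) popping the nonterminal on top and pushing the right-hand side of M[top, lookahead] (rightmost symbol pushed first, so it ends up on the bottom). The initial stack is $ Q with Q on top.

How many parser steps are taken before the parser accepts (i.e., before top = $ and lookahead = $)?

      Stack         Input        Action
   1  $ Q           e d y d e $  expand Q -> U d e
   2  $ e d U       e d y d e $  expand U -> e U Q'
   3  $ e d Q' U e  e d y d e $  match e
   4  $ e d Q' U    d y d e $    expand U -> ε
   5  $ e d Q'      d y d e $    expand Q' -> T y
   6  $ e d y T     d y d e $    expand T -> d
   7  $ e d y d     d y d e $    match d
   8  $ e d y       y d e $      match y
   9  $ e d         d e $        match d
  10  $ e           e $          match e
Accept reached after 10 steps.

10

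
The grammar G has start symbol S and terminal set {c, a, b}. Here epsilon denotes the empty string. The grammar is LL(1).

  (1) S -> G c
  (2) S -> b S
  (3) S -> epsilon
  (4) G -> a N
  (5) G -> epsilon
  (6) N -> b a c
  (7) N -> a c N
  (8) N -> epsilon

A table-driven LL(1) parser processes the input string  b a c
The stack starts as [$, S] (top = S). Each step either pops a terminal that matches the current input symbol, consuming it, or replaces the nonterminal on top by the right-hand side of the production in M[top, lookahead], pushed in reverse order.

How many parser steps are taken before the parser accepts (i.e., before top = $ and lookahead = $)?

     Stack    Input    Action
  1  $ S      b a c $  expand S -> b S
  2  $ S b    b a c $  match b
  3  $ S      a c $    expand S -> G c
  4  $ c G    a c $    expand G -> a N
  5  $ c N a  a c $    match a
  6  $ c N    c $      expand N -> epsilon
  7  $ c      c $      match c
Accept reached after 7 steps.

7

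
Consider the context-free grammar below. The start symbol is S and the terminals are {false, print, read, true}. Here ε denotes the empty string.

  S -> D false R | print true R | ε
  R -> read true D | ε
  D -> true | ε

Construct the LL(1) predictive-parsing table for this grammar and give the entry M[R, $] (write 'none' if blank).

R -> ε

FIRST(R): from R->read true D we get {read}; from R->ε we get {ε}. So FIRST(R) = {ε, read}.
FIRST(D): from D->true we get {true}; from D->ε we get {ε}. So FIRST(D) = {ε, true}.
FIRST(S): from S->D false R we get {false, true}; from S->print true R we get {print}; from S->ε we get {ε}. So FIRST(S) = {ε, false, print, true}.
FOLLOW(S) includes $ since S is the start symbol.
FOLLOW(S): S appears on no right-hand side. Thus FOLLOW(S) = {$}.
FOLLOW(R): in S->D false R, the suffix after R is empty, so FOLLOW(R) ⊇ FOLLOW(S) = {$}; in S->print true R, the suffix after R is empty, so FOLLOW(R) ⊇ FOLLOW(S) = {$}. Thus FOLLOW(R) = {$}.
For R -> read true D: FIRST(read true D) = {read}, so it goes in M[R, t] for t ∈ {read}.
For R -> ε: FIRST(ε) = {ε}, so it goes in M[R, t] for t ∈ {}; since ε ∈ FIRST, also for every t ∈ FOLLOW(R) = {$}.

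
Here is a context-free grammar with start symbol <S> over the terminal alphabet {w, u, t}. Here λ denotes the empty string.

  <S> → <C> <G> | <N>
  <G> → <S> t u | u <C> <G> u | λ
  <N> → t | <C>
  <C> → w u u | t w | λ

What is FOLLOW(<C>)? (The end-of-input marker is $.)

FIRST(<C>): from <C>→w u u we get {w}; from <C>→t w we get {t}; from <C>→λ we get {λ}. So FIRST(<C>) = {λ, t, w}.
FIRST(<N>): from <N>→t we get {t}; from <N>→<C> we get {λ, t, w}. So FIRST(<N>) = {λ, t, w}.
FIRST(<S>): from <S>→<C> <G> we get {λ, t, u, w}; from <S>→<N> we get {λ, t, w}. So FIRST(<S>) = {λ, t, u, w}.
FIRST(<G>): from <G>→<S> t u we get {t, u, w}; from <G>→u <C> <G> u we get {u}; from <G>→λ we get {λ}. So FIRST(<G>) = {λ, t, u, w}.
FOLLOW(<S>) includes $ since <S> is the start symbol.
FOLLOW(<S>): in <G>→<S> t u, <S> is followed by t u with FIRST {t}. Thus FOLLOW(<S>) = {$, t}.
FOLLOW(<G>): in <S>→<C> <G>, the suffix after <G> is empty, so FOLLOW(<G>) ⊇ FOLLOW(<S>) = {$, t}; in <G>→u <C> <G> u, <G> is followed by u with FIRST {u}. Thus FOLLOW(<G>) = {$, t, u}.
FOLLOW(<N>): in <S>→<N>, the suffix after <N> is empty, so FOLLOW(<N>) ⊇ FOLLOW(<S>) = {$, t}. Thus FOLLOW(<N>) = {$, t}.
FOLLOW(<C>): in <S>→<C> <G>, <C> is followed by <G> with FIRST {λ, t, u, w}; in <S>→<C> <G>, the suffix after <C> is nullable, so FOLLOW(<C>) ⊇ FOLLOW(<S>) = {$, t}; in <G>→u <C> <G> u, <C> is followed by <G> u with FIRST {t, u, w}; in <N>→<C>, the suffix after <C> is empty, so FOLLOW(<C>) ⊇ FOLLOW(<N>) = {$, t}. Thus FOLLOW(<C>) = {$, t, u, w}.

{$, t, u, w}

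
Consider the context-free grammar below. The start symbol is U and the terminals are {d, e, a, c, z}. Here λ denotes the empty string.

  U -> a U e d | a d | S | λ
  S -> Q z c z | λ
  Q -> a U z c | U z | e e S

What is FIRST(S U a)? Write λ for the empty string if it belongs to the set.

FIRST(U): from U->a U e d we get {a}; from U->a d we get {a}; from U->S we get {λ, a, e, z}; from U->λ we get {λ}. So FIRST(U) = {λ, a, e, z}.
FIRST(Q): from Q->a U z c we get {a}; from Q->U z we get {a, e, z}; from Q->e e S we get {e}. So FIRST(Q) = {a, e, z}.
FIRST(S): from S->Q z c z we get {a, e, z}; from S->λ we get {λ}. So FIRST(S) = {λ, a, e, z}.
FIRST(S U a): take FIRST of each symbol in turn, carrying on past any symbol whose FIRST contains λ; result {a, e, z}.

{a, e, z}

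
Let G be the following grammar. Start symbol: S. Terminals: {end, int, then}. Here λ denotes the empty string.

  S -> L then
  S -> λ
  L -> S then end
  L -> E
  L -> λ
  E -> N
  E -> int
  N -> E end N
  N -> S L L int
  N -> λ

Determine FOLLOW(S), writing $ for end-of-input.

{$, end, int, then}

FIRST(S) = {λ, end, int, then}  (via L then)
FIRST(L) = {λ, end, int, then}  (via S then end, E)
FIRST(E) = {λ, end, int, then}  (via N)
FIRST(N) = {λ, end, int, then}  (via E end N, S L L int)
FOLLOW(S) includes $ since S is the start symbol.
FOLLOW(S): in L->S then end, S is followed by then end with FIRST {then}; in N->S L L int, S is followed by L L int with FIRST {end, int, then}. Thus FOLLOW(S) = {$, end, int, then}.
FOLLOW(L): in S->L then, L is followed by then with FIRST {then}; in N->S L L int (occurrence 1), L is followed by L int with FIRST {end, int, then}; in N->S L L int (occurrence 2), L is followed by int with FIRST {int}. Thus FOLLOW(L) = {end, int, then}.
FOLLOW(E): in L->E, the suffix after E is empty, so FOLLOW(E) ⊇ FOLLOW(L) = {end, int, then}; in N->E end N, E is followed by end N with FIRST {end}. Thus FOLLOW(E) = {end, int, then}.
FOLLOW(N): in E->N, the suffix after N is empty, so FOLLOW(N) ⊇ FOLLOW(E) = {end, int, then}; in N->E end N, the suffix after N is empty (adds nothing new). Thus FOLLOW(N) = {end, int, then}.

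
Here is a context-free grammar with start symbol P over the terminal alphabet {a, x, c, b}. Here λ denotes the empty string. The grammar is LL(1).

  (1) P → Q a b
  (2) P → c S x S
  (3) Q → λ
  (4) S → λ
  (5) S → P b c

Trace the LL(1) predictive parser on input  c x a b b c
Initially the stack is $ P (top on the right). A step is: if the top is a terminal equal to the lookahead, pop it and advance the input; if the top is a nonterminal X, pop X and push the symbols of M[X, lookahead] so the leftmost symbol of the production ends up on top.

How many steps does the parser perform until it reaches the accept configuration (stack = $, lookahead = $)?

11

step 1: stack=$ P  input=c x a b b c $  — expand P → c S x S
step 2: stack=$ S x S c  input=c x a b b c $  — match c
step 3: stack=$ S x S  input=x a b b c $  — expand S → λ
step 4: stack=$ S x  input=x a b b c $  — match x
step 5: stack=$ S  input=a b b c $  — expand S → P b c
step 6: stack=$ c b P  input=a b b c $  — expand P → Q a b
step 7: stack=$ c b b a Q  input=a b b c $  — expand Q → λ
step 8: stack=$ c b b a  input=a b b c $  — match a
step 9: stack=$ c b b  input=b b c $  — match b
step 10: stack=$ c b  input=b c $  — match b
step 11: stack=$ c  input=c $  — match c
Accept reached after 11 steps.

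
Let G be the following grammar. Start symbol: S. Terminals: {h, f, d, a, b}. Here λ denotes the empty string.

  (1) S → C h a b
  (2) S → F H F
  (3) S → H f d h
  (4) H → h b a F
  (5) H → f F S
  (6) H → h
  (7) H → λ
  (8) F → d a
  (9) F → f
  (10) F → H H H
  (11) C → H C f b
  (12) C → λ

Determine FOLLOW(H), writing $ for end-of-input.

{$, d, f, h}

FIRST(H): from H→h b a F we get {h}; from H→f F S we get {f}; from H→h we get {h}; from H→λ we get {λ}. So FIRST(H) = {λ, f, h}.
FIRST(F): from F→d a we get {d}; from F→f we get {f}; from F→H H H we get {λ, f, h}. So FIRST(F) = {λ, d, f, h}.
FIRST(C): from C→H C f b we get {f, h}; from C→λ we get {λ}. So FIRST(C) = {λ, f, h}.
FIRST(S): from S→C h a b we get {f, h}; from S→F H F we get {λ, d, f, h}; from S→H f d h we get {f, h}. So FIRST(S) = {λ, d, f, h}.
FOLLOW(S) includes $ since S is the start symbol.
FOLLOW(C): in S→C h a b, C is followed by h a b with FIRST {h}; in C→H C f b, C is followed by f b with FIRST {f}. Thus FOLLOW(C) = {f, h}.
FOLLOW(S): in H→f F S, the suffix after S is empty, so FOLLOW(S) ⊇ FOLLOW(H) = {$, d, f, h}. Thus FOLLOW(S) = {$, d, f, h}.
FOLLOW(H): in S→F H F, H is followed by F with FIRST {λ, d, f, h}; in S→F H F, the suffix after H is nullable, so FOLLOW(H) ⊇ FOLLOW(S) = {$, d, f, h}; in S→H f d h, H is followed by f d h with FIRST {f}; in F→H H H (occurrence 1), H is followed by H H with FIRST {λ, f, h}; in F→H H H (occurrence 1), the suffix after H is nullable, so FOLLOW(H) ⊇ FOLLOW(F) = {$, d, f, h}; in F→H H H (occurrence 2), H is followed by H with FIRST {λ, f, h}; in F→H H H (occurrence 2), the suffix after H is nullable, so FOLLOW(H) ⊇ FOLLOW(F) = {$, d, f, h}; in F→H H H (occurrence 3), the suffix after H is empty, so FOLLOW(H) ⊇ FOLLOW(F) = {$, d, f, h}; in C→H C f b, H is followed by C f b with FIRST {f, h}. Thus FOLLOW(H) = {$, d, f, h}.
FOLLOW(F): in S→F H F (occurrence 1), F is followed by H F with FIRST {λ, d, f, h}; in S→F H F (occurrence 1), the suffix after F is nullable, so FOLLOW(F) ⊇ FOLLOW(S) = {$, d, f, h}; in S→F H F (occurrence 2), the suffix after F is empty, so FOLLOW(F) ⊇ FOLLOW(S) = {$, d, f, h}; in H→h b a F, the suffix after F is empty, so FOLLOW(F) ⊇ FOLLOW(H) = {$, d, f, h}; in H→f F S, F is followed by S with FIRST {λ, d, f, h}; in H→f F S, the suffix after F is nullable, so FOLLOW(F) ⊇ FOLLOW(H) = {$, d, f, h}. Thus FOLLOW(F) = {$, d, f, h}.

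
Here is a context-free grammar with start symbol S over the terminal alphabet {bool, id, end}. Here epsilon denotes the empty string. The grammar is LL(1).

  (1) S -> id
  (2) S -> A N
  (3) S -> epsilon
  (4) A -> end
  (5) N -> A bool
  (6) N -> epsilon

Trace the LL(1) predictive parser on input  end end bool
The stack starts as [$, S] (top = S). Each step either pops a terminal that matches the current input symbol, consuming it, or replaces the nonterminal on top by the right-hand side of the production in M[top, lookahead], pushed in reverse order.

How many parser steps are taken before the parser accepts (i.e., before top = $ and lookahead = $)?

7

step 1: stack=$ S  input=end end bool $  — expand S -> A N
step 2: stack=$ N A  input=end end bool $  — expand A -> end
step 3: stack=$ N end  input=end end bool $  — match end
step 4: stack=$ N  input=end bool $  — expand N -> A bool
step 5: stack=$ bool A  input=end bool $  — expand A -> end
step 6: stack=$ bool end  input=end bool $  — match end
step 7: stack=$ bool  input=bool $  — match bool
Accept reached after 7 steps.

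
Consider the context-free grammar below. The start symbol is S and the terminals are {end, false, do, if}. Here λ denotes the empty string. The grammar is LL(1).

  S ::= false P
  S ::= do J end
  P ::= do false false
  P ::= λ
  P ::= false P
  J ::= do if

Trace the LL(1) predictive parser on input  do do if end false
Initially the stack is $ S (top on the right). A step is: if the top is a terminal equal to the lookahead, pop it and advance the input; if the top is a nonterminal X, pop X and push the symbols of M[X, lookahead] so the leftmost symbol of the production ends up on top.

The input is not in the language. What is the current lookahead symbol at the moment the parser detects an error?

false

step 1: stack=$ S  input=do do if end false $  — expand S ::= do J end
step 2: stack=$ end J do  input=do do if end false $  — match do
step 3: stack=$ end J  input=do if end false $  — expand J ::= do if
step 4: stack=$ end if do  input=do if end false $  — match do
step 5: stack=$ end if  input=if end false $  — match if
step 6: stack=$ end  input=end false $  — match end
step 7: stack=$  input=false $  — error: stack empty but input remains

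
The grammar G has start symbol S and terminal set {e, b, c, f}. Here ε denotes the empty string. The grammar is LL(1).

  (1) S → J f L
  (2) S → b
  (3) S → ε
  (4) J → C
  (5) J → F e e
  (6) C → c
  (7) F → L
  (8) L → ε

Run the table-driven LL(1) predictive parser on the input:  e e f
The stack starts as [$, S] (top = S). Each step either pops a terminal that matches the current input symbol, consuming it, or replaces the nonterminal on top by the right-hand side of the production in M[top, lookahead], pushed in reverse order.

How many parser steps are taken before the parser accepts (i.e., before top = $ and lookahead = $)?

8

step 1: stack=$ S  input=e e f $  — expand S → J f L
step 2: stack=$ L f J  input=e e f $  — expand J → F e e
step 3: stack=$ L f e e F  input=e e f $  — expand F → L
step 4: stack=$ L f e e L  input=e e f $  — expand L → ε
step 5: stack=$ L f e e  input=e e f $  — match e
step 6: stack=$ L f e  input=e f $  — match e
step 7: stack=$ L f  input=f $  — match f
step 8: stack=$ L  input=$  — expand L → ε
Accept reached after 8 steps.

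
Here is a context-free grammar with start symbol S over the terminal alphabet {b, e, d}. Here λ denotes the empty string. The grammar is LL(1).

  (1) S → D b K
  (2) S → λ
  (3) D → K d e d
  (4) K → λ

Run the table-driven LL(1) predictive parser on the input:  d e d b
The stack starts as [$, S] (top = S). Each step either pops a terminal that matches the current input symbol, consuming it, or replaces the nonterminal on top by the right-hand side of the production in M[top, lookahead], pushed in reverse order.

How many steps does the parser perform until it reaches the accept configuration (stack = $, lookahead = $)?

8

step 1: stack=$ S  input=d e d b $  — expand S → D b K
step 2: stack=$ K b D  input=d e d b $  — expand D → K d e d
step 3: stack=$ K b d e d K  input=d e d b $  — expand K → λ
step 4: stack=$ K b d e d  input=d e d b $  — match d
step 5: stack=$ K b d e  input=e d b $  — match e
step 6: stack=$ K b d  input=d b $  — match d
step 7: stack=$ K b  input=b $  — match b
step 8: stack=$ K  input=$  — expand K → λ
Accept reached after 8 steps.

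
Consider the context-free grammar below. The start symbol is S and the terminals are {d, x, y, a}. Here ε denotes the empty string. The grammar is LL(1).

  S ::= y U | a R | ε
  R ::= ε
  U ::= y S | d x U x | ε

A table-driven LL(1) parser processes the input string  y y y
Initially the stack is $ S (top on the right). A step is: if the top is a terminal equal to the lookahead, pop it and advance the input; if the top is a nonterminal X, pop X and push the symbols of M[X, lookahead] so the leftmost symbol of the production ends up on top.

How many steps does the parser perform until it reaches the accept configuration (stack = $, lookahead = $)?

     Stack  Input    Action
  1  $ S    y y y $  expand S ::= y U
  2  $ U y  y y y $  match y
  3  $ U    y y $    expand U ::= y S
  4  $ S y  y y $    match y
  5  $ S    y $      expand S ::= y U
  6  $ U y  y $      match y
  7  $ U    $        expand U ::= ε
Accept reached after 7 steps.

7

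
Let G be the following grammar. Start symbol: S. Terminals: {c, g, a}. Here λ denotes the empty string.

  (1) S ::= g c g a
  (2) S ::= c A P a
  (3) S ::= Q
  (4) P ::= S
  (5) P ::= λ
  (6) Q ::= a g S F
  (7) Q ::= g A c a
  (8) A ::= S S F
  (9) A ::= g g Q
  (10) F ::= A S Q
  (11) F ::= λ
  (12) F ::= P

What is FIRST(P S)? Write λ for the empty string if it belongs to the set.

{a, c, g}

FIRST(Q) = {a, g}
FIRST(S) = {a, c, g}  (via Q)
FIRST(P) = {λ, a, c, g}  (via S)
FIRST(A) = {a, c, g}  (via S S F)
FIRST(F) = {λ, a, c, g}  (via A S Q, P)
FIRST(P S): take FIRST of each symbol in turn, carrying on past any symbol whose FIRST contains λ; result {a, c, g}.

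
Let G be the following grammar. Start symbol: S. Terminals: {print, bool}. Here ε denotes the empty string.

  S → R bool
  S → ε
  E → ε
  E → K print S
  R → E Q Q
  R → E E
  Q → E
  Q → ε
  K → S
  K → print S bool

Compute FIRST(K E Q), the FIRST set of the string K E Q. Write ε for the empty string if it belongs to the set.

FIRST(S): from S→R bool we get {bool, print}; from S→ε we get {ε}. So FIRST(S) = {ε, bool, print}.
FIRST(K): from K→S we get {ε, bool, print}; from K→print S bool we get {print}. So FIRST(K) = {ε, bool, print}.
FIRST(E): from E→ε we get {ε}; from E→K print S we get {bool, print}. So FIRST(E) = {ε, bool, print}.
FIRST(Q): from Q→E we get {ε, bool, print}; from Q→ε we get {ε}. So FIRST(Q) = {ε, bool, print}.
FIRST(R): from R→E Q Q we get {ε, bool, print}; from R→E E we get {ε, bool, print}. So FIRST(R) = {ε, bool, print}.
FIRST(K E Q): take FIRST of each symbol in turn, carrying on past any symbol whose FIRST contains ε; result {ε, bool, print}.

{ε, bool, print}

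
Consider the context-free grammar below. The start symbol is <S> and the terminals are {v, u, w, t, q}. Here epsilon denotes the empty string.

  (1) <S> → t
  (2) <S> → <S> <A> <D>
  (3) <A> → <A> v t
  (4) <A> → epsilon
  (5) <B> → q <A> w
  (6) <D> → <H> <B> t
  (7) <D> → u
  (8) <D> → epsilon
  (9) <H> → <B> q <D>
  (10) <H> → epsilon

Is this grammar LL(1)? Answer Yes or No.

No

FIRST(<S>) = {t}
FIRST(<A>) = {epsilon, v}
FIRST(<B>) = {q}
FIRST(<D>) = {epsilon, q, u}
FIRST(<H>) = {epsilon, q}
FOLLOW(<S>) = {$, q, u, v}
FOLLOW(<A>) = {$, q, u, v, w}
FOLLOW(<B>) = {q, t}
FOLLOW(<D>) = {$, q, u, v}
FOLLOW(<H>) = {q}
Cell M[<A>, v] receives both <A> → <A> v t and <A> → epsilon — the grammar is not LL(1).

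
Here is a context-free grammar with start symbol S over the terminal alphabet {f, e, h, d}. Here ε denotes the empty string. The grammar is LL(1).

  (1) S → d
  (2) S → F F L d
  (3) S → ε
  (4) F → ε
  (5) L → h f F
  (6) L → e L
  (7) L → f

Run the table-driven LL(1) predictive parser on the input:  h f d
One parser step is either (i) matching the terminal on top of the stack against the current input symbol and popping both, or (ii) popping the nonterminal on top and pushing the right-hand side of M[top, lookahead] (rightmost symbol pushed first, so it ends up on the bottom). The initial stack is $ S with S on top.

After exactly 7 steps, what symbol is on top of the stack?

d

step 1: stack=$ S  input=h f d $  — expand S → F F L d
step 2: stack=$ d L F F  input=h f d $  — expand F → ε
step 3: stack=$ d L F  input=h f d $  — expand F → ε
step 4: stack=$ d L  input=h f d $  — expand L → h f F
step 5: stack=$ d F f h  input=h f d $  — match h
step 6: stack=$ d F f  input=f d $  — match f
step 7: stack=$ d F  input=d $  — expand F → ε
Stack after step 7: $ d (top = d).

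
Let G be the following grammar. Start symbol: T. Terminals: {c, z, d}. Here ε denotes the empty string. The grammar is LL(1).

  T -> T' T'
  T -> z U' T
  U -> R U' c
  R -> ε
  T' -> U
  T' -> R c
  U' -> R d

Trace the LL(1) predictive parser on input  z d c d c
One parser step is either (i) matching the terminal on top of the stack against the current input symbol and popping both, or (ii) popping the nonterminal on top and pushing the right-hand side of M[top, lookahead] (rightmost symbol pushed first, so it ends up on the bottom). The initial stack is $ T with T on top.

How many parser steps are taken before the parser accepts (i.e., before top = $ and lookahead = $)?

16

step 1: stack=$ T  input=z d c d c $  — expand T -> z U' T
step 2: stack=$ T U' z  input=z d c d c $  — match z
step 3: stack=$ T U'  input=d c d c $  — expand U' -> R d
step 4: stack=$ T d R  input=d c d c $  — expand R -> ε
step 5: stack=$ T d  input=d c d c $  — match d
step 6: stack=$ T  input=c d c $  — expand T -> T' T'
step 7: stack=$ T' T'  input=c d c $  — expand T' -> R c
step 8: stack=$ T' c R  input=c d c $  — expand R -> ε
step 9: stack=$ T' c  input=c d c $  — match c
step 10: stack=$ T'  input=d c $  — expand T' -> U
step 11: stack=$ U  input=d c $  — expand U -> R U' c
step 12: stack=$ c U' R  input=d c $  — expand R -> ε
step 13: stack=$ c U'  input=d c $  — expand U' -> R d
step 14: stack=$ c d R  input=d c $  — expand R -> ε
step 15: stack=$ c d  input=d c $  — match d
step 16: stack=$ c  input=c $  — match c
Accept reached after 16 steps.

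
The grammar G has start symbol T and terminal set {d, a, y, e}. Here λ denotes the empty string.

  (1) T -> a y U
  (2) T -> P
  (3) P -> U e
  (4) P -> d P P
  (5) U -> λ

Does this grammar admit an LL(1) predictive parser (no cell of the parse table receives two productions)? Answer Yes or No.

FIRST(T) = {a, d, e}
FIRST(P) = {d, e}
FIRST(U) = {λ}
FOLLOW(T) = {$}
FOLLOW(P) = {$, d, e}
FOLLOW(U) = {$, e}
Each cell of M receives at most one production.

Yes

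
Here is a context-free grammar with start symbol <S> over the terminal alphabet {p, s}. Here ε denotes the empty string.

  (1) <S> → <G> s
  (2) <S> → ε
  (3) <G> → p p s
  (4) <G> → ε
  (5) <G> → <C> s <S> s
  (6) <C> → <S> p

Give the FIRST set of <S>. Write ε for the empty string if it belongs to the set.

FIRST(<S>): from <S>→<G> s we get {p, s}; from <S>→ε we get {ε}. So FIRST(<S>) = {ε, p, s}.
FIRST(<C>): from <C>→<S> p we get {p, s}. So FIRST(<C>) = {p, s}.
FIRST(<G>): from <G>→p p s we get {p}; from <G>→ε we get {ε}; from <G>→<C> s <S> s we get {p, s}. So FIRST(<G>) = {ε, p, s}.

{ε, p, s}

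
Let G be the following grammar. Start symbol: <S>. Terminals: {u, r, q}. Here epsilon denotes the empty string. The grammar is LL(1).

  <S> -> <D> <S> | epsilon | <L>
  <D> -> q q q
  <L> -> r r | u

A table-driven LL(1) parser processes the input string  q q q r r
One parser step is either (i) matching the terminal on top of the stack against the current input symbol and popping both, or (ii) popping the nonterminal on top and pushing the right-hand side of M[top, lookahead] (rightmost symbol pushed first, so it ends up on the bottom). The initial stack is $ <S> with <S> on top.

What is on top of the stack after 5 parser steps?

     Stack        Input        Action
  1  $ <S>        q q q r r $  expand <S> -> <D> <S>
  2  $ <S> <D>    q q q r r $  expand <D> -> q q q
  3  $ <S> q q q  q q q r r $  match q
  4  $ <S> q q    q q r r $    match q
  5  $ <S> q      q r r $      match q
Stack after step 5: $ <S> (top = <S>).

<S>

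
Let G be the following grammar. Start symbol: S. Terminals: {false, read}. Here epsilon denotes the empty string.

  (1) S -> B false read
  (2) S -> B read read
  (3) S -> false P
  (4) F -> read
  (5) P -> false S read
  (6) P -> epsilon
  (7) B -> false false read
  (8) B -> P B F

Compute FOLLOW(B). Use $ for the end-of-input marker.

FIRST(F): from F->read we get {read}. So FIRST(F) = {read}.
FIRST(P): from P->false S read we get {false}; from P->epsilon we get {epsilon}. So FIRST(P) = {epsilon, false}.
FIRST(B): from B->false false read we get {false}; from B->P B F we get {false}. So FIRST(B) = {false}.
FIRST(S): from S->B false read we get {false}; from S->B read read we get {false}; from S->false P we get {false}. So FIRST(S) = {false}.
FOLLOW(S) includes $ since S is the start symbol.
FOLLOW(S): in P->false S read, S is followed by read with FIRST {read}. Thus FOLLOW(S) = {$, read}.
FOLLOW(P): in S->false P, the suffix after P is empty, so FOLLOW(P) ⊇ FOLLOW(S) = {$, read}; in B->P B F, P is followed by B F with FIRST {false}. Thus FOLLOW(P) = {$, false, read}.
FOLLOW(B): in S->B false read, B is followed by false read with FIRST {false}; in S->B read read, B is followed by read read with FIRST {read}; in B->P B F, B is followed by F with FIRST {read}. Thus FOLLOW(B) = {false, read}.
FOLLOW(F): in B->P B F, the suffix after F is empty, so FOLLOW(F) ⊇ FOLLOW(B) = {false, read}. Thus FOLLOW(F) = {false, read}.

{false, read}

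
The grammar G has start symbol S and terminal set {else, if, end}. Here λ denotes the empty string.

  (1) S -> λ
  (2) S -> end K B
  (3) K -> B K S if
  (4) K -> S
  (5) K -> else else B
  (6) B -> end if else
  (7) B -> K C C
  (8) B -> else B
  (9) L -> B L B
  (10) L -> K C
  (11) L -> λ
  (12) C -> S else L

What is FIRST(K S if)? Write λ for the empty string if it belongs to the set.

{else, end, if}

FIRST(S): from S->λ we get {λ}; from S->end K B we get {end}. So FIRST(S) = {λ, end}.
FIRST(C): from C->S else L we get {else, end}. So FIRST(C) = {else, end}.
FIRST(K): from K->B K S if we get {else, end}; from K->S we get {λ, end}; from K->else else B we get {else}. So FIRST(K) = {λ, else, end}.
FIRST(B): from B->end if else we get {end}; from B->K C C we get {else, end}; from B->else B we get {else}. So FIRST(B) = {else, end}.
FIRST(L): from L->B L B we get {else, end}; from L->K C we get {else, end}; from L->λ we get {λ}. So FIRST(L) = {λ, else, end}.
FIRST(K S if): take FIRST of each symbol in turn, carrying on past any symbol whose FIRST contains λ; result {else, end, if}.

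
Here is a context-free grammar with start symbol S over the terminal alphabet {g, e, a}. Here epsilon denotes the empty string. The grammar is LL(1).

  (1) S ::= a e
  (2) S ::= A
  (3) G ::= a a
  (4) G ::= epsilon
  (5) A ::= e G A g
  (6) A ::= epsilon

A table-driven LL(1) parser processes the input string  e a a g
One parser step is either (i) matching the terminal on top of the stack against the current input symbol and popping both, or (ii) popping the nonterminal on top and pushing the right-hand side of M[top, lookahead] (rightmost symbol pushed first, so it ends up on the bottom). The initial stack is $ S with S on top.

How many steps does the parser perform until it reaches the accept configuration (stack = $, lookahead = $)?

8

     Stack      Input      Action
  1  $ S        e a a g $  expand S ::= A
  2  $ A        e a a g $  expand A ::= e G A g
  3  $ g A G e  e a a g $  match e
  4  $ g A G    a a g $    expand G ::= a a
  5  $ g A a a  a a g $    match a
  6  $ g A a    a g $      match a
  7  $ g A      g $        expand A ::= epsilon
  8  $ g        g $        match g
Accept reached after 8 steps.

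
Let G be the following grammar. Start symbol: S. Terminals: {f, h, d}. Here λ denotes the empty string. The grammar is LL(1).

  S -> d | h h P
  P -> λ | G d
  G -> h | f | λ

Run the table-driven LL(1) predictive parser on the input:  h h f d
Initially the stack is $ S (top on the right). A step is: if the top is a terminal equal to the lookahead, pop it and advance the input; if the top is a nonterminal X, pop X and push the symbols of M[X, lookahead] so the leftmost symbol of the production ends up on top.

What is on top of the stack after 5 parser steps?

f

     Stack    Input      Action
  1  $ S      h h f d $  expand S -> h h P
  2  $ P h h  h h f d $  match h
  3  $ P h    h f d $    match h
  4  $ P      f d $      expand P -> G d
  5  $ d G    f d $      expand G -> f
Stack after step 5: $ d f (top = f).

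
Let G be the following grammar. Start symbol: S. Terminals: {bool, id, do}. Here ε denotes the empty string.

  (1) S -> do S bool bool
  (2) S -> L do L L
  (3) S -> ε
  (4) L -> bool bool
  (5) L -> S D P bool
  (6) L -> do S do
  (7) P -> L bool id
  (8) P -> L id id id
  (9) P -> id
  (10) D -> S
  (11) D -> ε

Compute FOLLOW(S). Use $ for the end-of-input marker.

{$, bool, do, id}

FIRST(S) = {ε, bool, do, id}  (via L do L L)
FIRST(D) = {ε, bool, do, id}  (via S)
FIRST(L) = {bool, do, id}  (via S D P bool)
FIRST(P) = {bool, do, id}  (via L bool id, L id id id)
FOLLOW(S) includes $ since S is the start symbol.
FOLLOW(P): in L->S D P bool, P is followed by bool with FIRST {bool}. Thus FOLLOW(P) = {bool}.
FOLLOW(D): in L->S D P bool, D is followed by P bool with FIRST {bool, do, id}. Thus FOLLOW(D) = {bool, do, id}.
FOLLOW(S): in S->do S bool bool, S is followed by bool bool with FIRST {bool}; in L->S D P bool, S is followed by D P bool with FIRST {bool, do, id}; in L->do S do, S is followed by do with FIRST {do}; in D->S, the suffix after S is empty, so FOLLOW(S) ⊇ FOLLOW(D) = {bool, do, id}. Thus FOLLOW(S) = {$, bool, do, id}.
FOLLOW(L): in S->L do L L (occurrence 1), L is followed by do L L with FIRST {do}; in S->L do L L (occurrence 2), L is followed by L with FIRST {bool, do, id}; in S->L do L L (occurrence 3), the suffix after L is empty, so FOLLOW(L) ⊇ FOLLOW(S) = {$, bool, do, id}; in P->L bool id, L is followed by bool id with FIRST {bool}; in P->L id id id, L is followed by id id id with FIRST {id}. Thus FOLLOW(L) = {$, bool, do, id}.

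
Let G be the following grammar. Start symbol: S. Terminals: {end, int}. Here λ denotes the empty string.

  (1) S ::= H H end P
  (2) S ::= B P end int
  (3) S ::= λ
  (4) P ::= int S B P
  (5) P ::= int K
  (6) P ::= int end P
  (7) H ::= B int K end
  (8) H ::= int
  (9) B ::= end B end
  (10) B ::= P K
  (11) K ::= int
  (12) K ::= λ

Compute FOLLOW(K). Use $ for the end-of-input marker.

FIRST(P) = {int}
FIRST(K) = {λ, int}
FIRST(B) = {end, int}  (via P K)
FIRST(H) = {end, int}  (via B int K end)
FIRST(S) = {λ, end, int}  (via H H end P, B P end int)
FOLLOW(S) includes $ since S is the start symbol.
FOLLOW(S): in P::=int S B P, S is followed by B P with FIRST {end, int}. Thus FOLLOW(S) = {$, end, int}.
FOLLOW(H): in S::=H H end P (occurrence 1), H is followed by H end P with FIRST {end, int}; in S::=H H end P (occurrence 2), H is followed by end P with FIRST {end}. Thus FOLLOW(H) = {end, int}.
FOLLOW(B): in S::=B P end int, B is followed by P end int with FIRST {int}; in P::=int S B P, B is followed by P with FIRST {int}; in H::=B int K end, B is followed by int K end with FIRST {int}; in B::=end B end, B is followed by end with FIRST {end}. Thus FOLLOW(B) = {end, int}.
FOLLOW(P): in S::=H H end P, the suffix after P is empty, so FOLLOW(P) ⊇ FOLLOW(S) = {$, end, int}; in S::=B P end int, P is followed by end int with FIRST {end}; in P::=int S B P, the suffix after P is empty (adds nothing new); in P::=int end P, the suffix after P is empty (adds nothing new); in B::=P K, P is followed by K with FIRST {λ, int}; in B::=P K, the suffix after P is nullable, so FOLLOW(P) ⊇ FOLLOW(B) = {end, int}. Thus FOLLOW(P) = {$, end, int}.
FOLLOW(K): in P::=int K, the suffix after K is empty, so FOLLOW(K) ⊇ FOLLOW(P) = {$, end, int}; in H::=B int K end, K is followed by end with FIRST {end}; in B::=P K, the suffix after K is empty, so FOLLOW(K) ⊇ FOLLOW(B) = {end, int}. Thus FOLLOW(K) = {$, end, int}.

{$, end, int}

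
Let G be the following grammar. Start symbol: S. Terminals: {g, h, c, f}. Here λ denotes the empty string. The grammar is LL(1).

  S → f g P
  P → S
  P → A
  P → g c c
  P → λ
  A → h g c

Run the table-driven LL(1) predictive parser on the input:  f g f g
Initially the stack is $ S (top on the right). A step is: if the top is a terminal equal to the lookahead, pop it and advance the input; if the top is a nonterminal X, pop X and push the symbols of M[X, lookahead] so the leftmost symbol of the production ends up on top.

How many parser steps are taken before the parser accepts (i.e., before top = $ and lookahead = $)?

8

     Stack    Input      Action
  1  $ S      f g f g $  expand S → f g P
  2  $ P g f  f g f g $  match f
  3  $ P g    g f g $    match g
  4  $ P      f g $      expand P → S
  5  $ S      f g $      expand S → f g P
  6  $ P g f  f g $      match f
  7  $ P g    g $        match g
  8  $ P      $          expand P → λ
Accept reached after 8 steps.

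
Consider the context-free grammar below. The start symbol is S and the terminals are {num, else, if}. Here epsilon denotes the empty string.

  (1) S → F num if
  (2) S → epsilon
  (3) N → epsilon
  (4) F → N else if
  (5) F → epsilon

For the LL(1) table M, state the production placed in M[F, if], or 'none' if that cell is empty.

none

FIRST(N) = {epsilon}
FIRST(F) = {epsilon, else}  (via N else if)
FIRST(S) = {epsilon, else, num}  (via F num if)
FOLLOW(S) includes $ since S is the start symbol.
FOLLOW(F): in S→F num if, F is followed by num if with FIRST {num}. Thus FOLLOW(F) = {num}.
For F → N else if: FIRST(N else if) = {else}, so it goes in M[F, t] for t ∈ {else}.
For F → epsilon: FIRST(epsilon) = {epsilon}, so it goes in M[F, t] for t ∈ {}; since epsilon ∈ FIRST, also for every t ∈ FOLLOW(F) = {num}.
None of these place a production in M[F, if].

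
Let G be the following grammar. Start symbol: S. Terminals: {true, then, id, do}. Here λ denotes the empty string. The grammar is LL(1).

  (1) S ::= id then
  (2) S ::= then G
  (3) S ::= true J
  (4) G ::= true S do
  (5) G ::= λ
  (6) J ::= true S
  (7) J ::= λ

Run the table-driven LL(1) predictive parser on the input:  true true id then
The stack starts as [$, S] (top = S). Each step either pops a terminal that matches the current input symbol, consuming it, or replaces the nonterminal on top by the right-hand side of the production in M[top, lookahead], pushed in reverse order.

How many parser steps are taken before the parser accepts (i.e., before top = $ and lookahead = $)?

     Stack      Input                Action
  1  $ S        true true id then $  expand S ::= true J
  2  $ J true   true true id then $  match true
  3  $ J        true id then $       expand J ::= true S
  4  $ S true   true id then $       match true
  5  $ S        id then $            expand S ::= id then
  6  $ then id  id then $            match id
  7  $ then     then $               match then
Accept reached after 7 steps.

7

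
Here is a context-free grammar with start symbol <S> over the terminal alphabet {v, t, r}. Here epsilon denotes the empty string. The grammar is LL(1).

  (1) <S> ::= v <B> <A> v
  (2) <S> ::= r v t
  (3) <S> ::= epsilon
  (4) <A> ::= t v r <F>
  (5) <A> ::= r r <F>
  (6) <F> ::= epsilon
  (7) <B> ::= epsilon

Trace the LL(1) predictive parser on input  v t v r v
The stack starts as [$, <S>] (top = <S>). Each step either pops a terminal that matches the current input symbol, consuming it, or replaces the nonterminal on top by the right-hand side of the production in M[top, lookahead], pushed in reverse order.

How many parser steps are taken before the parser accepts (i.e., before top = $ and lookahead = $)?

step 1: stack=$ <S>  input=v t v r v $  — expand <S> ::= v <B> <A> v
step 2: stack=$ v <A> <B> v  input=v t v r v $  — match v
step 3: stack=$ v <A> <B>  input=t v r v $  — expand <B> ::= epsilon
step 4: stack=$ v <A>  input=t v r v $  — expand <A> ::= t v r <F>
step 5: stack=$ v <F> r v t  input=t v r v $  — match t
step 6: stack=$ v <F> r v  input=v r v $  — match v
step 7: stack=$ v <F> r  input=r v $  — match r
step 8: stack=$ v <F>  input=v $  — expand <F> ::= epsilon
step 9: stack=$ v  input=v $  — match v
Accept reached after 9 steps.

9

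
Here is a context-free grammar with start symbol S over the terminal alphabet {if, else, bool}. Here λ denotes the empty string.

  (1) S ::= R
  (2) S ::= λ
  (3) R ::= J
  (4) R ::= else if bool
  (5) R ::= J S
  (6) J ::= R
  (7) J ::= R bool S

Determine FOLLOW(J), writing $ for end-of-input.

{$, bool, else}

FIRST(S) = {λ, else}  (via R)
FIRST(R) = {else}  (via J, J S)
FIRST(J) = {else}  (via R, R bool S)
FOLLOW(S) includes $ since S is the start symbol.
FOLLOW(S): in R::=J S, the suffix after S is empty, so FOLLOW(S) ⊇ FOLLOW(R) = {$, bool, else}; in J::=R bool S, the suffix after S is empty, so FOLLOW(S) ⊇ FOLLOW(J) = {$, bool, else}. Thus FOLLOW(S) = {$, bool, else}.
FOLLOW(R): in S::=R, the suffix after R is empty, so FOLLOW(R) ⊇ FOLLOW(S) = {$, bool, else}; in J::=R, the suffix after R is empty, so FOLLOW(R) ⊇ FOLLOW(J) = {$, bool, else}; in J::=R bool S, R is followed by bool S with FIRST {bool}. Thus FOLLOW(R) = {$, bool, else}.
FOLLOW(J): in R::=J, the suffix after J is empty, so FOLLOW(J) ⊇ FOLLOW(R) = {$, bool, else}; in R::=J S, J is followed by S with FIRST {λ, else}; in R::=J S, the suffix after J is nullable, so FOLLOW(J) ⊇ FOLLOW(R) = {$, bool, else}. Thus FOLLOW(J) = {$, bool, else}.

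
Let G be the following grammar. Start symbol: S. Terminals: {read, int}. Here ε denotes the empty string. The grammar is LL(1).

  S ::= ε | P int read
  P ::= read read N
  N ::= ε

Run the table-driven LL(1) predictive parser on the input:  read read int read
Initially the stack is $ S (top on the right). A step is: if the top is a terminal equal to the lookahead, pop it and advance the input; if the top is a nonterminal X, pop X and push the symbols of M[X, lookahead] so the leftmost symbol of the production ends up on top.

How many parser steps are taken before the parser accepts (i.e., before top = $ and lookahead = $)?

7

     Stack                   Input                 Action
  1  $ S                     read read int read $  expand S ::= P int read
  2  $ read int P            read read int read $  expand P ::= read read N
  3  $ read int N read read  read read int read $  match read
  4  $ read int N read       read int read $       match read
  5  $ read int N            int read $            expand N ::= ε
  6  $ read int              int read $            match int
  7  $ read                  read $                match read
Accept reached after 7 steps.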